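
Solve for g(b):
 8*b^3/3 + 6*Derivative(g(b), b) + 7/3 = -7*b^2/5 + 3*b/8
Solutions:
 g(b) = C1 - b^4/9 - 7*b^3/90 + b^2/32 - 7*b/18


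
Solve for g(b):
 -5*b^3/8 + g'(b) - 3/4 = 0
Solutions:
 g(b) = C1 + 5*b^4/32 + 3*b/4


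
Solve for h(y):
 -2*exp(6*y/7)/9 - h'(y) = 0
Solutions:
 h(y) = C1 - 7*exp(6*y/7)/27


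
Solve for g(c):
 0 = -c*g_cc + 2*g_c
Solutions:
 g(c) = C1 + C2*c^3


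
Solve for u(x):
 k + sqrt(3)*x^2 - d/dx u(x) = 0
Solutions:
 u(x) = C1 + k*x + sqrt(3)*x^3/3


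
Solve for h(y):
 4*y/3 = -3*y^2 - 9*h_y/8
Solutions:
 h(y) = C1 - 8*y^3/9 - 16*y^2/27


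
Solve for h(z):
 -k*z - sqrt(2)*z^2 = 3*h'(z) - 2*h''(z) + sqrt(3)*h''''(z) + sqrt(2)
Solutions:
 h(z) = C1 + C2*exp(z*(4*6^(1/3)/(sqrt(729 - 32*sqrt(3)) + 27)^(1/3) + 2^(2/3)*3^(1/6)*(sqrt(729 - 32*sqrt(3)) + 27)^(1/3))/12)*sin(z*(-6^(2/3)*(sqrt(729 - 32*sqrt(3)) + 27)^(1/3) + 4*2^(1/3)*3^(5/6)/(sqrt(729 - 32*sqrt(3)) + 27)^(1/3))/12) + C3*exp(z*(4*6^(1/3)/(sqrt(729 - 32*sqrt(3)) + 27)^(1/3) + 2^(2/3)*3^(1/6)*(sqrt(729 - 32*sqrt(3)) + 27)^(1/3))/12)*cos(z*(-6^(2/3)*(sqrt(729 - 32*sqrt(3)) + 27)^(1/3) + 4*2^(1/3)*3^(5/6)/(sqrt(729 - 32*sqrt(3)) + 27)^(1/3))/12) + C4*exp(-z*(4*6^(1/3)/(sqrt(729 - 32*sqrt(3)) + 27)^(1/3) + 2^(2/3)*3^(1/6)*(sqrt(729 - 32*sqrt(3)) + 27)^(1/3))/6) - k*z^2/6 - 2*k*z/9 - sqrt(2)*z^3/9 - 2*sqrt(2)*z^2/9 - 17*sqrt(2)*z/27


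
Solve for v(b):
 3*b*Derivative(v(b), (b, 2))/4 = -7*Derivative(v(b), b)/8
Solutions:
 v(b) = C1 + C2/b^(1/6)


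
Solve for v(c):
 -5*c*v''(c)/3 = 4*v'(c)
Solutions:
 v(c) = C1 + C2/c^(7/5)


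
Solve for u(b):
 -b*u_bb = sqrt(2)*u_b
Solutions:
 u(b) = C1 + C2*b^(1 - sqrt(2))


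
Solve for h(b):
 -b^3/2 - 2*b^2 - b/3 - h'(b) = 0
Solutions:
 h(b) = C1 - b^4/8 - 2*b^3/3 - b^2/6


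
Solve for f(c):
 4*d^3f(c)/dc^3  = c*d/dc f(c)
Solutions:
 f(c) = C1 + Integral(C2*airyai(2^(1/3)*c/2) + C3*airybi(2^(1/3)*c/2), c)


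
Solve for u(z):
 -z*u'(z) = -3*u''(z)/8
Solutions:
 u(z) = C1 + C2*erfi(2*sqrt(3)*z/3)


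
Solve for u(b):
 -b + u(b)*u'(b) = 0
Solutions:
 u(b) = -sqrt(C1 + b^2)
 u(b) = sqrt(C1 + b^2)


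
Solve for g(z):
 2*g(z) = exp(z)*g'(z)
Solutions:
 g(z) = C1*exp(-2*exp(-z))


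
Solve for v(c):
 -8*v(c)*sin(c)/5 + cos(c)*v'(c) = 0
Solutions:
 v(c) = C1/cos(c)^(8/5)


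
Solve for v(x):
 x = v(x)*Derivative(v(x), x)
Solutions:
 v(x) = -sqrt(C1 + x^2)
 v(x) = sqrt(C1 + x^2)


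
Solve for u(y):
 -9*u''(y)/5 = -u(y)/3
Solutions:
 u(y) = C1*exp(-sqrt(15)*y/9) + C2*exp(sqrt(15)*y/9)


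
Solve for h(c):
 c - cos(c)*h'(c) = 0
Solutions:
 h(c) = C1 + Integral(c/cos(c), c)


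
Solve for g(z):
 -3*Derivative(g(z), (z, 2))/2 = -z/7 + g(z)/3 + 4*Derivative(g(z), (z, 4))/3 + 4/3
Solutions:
 g(z) = C1*sin(z*sqrt(9 - sqrt(17))/4) + C2*sin(z*sqrt(sqrt(17) + 9)/4) + C3*cos(z*sqrt(9 - sqrt(17))/4) + C4*cos(z*sqrt(sqrt(17) + 9)/4) + 3*z/7 - 4


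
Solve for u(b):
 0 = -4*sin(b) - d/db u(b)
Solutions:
 u(b) = C1 + 4*cos(b)


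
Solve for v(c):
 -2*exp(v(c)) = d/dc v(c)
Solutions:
 v(c) = log(1/(C1 + 2*c))


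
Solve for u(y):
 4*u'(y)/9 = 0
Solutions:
 u(y) = C1


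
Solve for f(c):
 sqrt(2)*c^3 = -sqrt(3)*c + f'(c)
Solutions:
 f(c) = C1 + sqrt(2)*c^4/4 + sqrt(3)*c^2/2


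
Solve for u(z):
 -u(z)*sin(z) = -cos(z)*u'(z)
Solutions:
 u(z) = C1/cos(z)


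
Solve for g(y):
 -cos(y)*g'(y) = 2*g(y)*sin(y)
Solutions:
 g(y) = C1*cos(y)^2


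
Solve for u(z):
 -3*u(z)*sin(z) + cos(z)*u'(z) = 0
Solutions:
 u(z) = C1/cos(z)^3


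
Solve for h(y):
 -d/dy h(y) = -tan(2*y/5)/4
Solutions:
 h(y) = C1 - 5*log(cos(2*y/5))/8


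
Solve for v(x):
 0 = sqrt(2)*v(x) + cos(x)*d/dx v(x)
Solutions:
 v(x) = C1*(sin(x) - 1)^(sqrt(2)/2)/(sin(x) + 1)^(sqrt(2)/2)


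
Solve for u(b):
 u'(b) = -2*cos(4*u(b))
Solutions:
 u(b) = -asin((C1 + exp(16*b))/(C1 - exp(16*b)))/4 + pi/4
 u(b) = asin((C1 + exp(16*b))/(C1 - exp(16*b)))/4


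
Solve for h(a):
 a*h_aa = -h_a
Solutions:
 h(a) = C1 + C2*log(a)


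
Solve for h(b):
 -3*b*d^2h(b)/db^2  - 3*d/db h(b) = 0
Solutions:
 h(b) = C1 + C2*log(b)


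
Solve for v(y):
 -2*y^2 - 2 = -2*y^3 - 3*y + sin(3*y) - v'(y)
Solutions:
 v(y) = C1 - y^4/2 + 2*y^3/3 - 3*y^2/2 + 2*y - cos(3*y)/3


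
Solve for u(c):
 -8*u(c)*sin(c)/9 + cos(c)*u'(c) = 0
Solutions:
 u(c) = C1/cos(c)^(8/9)


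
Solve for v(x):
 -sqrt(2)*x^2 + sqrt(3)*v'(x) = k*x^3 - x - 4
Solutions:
 v(x) = C1 + sqrt(3)*k*x^4/12 + sqrt(6)*x^3/9 - sqrt(3)*x^2/6 - 4*sqrt(3)*x/3


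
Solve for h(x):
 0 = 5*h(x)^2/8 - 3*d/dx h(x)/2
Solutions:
 h(x) = -12/(C1 + 5*x)


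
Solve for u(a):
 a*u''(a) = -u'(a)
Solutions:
 u(a) = C1 + C2*log(a)


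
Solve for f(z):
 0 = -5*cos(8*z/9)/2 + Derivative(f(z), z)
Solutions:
 f(z) = C1 + 45*sin(8*z/9)/16


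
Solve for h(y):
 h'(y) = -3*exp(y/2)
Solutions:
 h(y) = C1 - 6*exp(y/2)


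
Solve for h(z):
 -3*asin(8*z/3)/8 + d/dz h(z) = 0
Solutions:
 h(z) = C1 + 3*z*asin(8*z/3)/8 + 3*sqrt(9 - 64*z^2)/64


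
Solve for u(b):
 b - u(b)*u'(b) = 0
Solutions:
 u(b) = -sqrt(C1 + b^2)
 u(b) = sqrt(C1 + b^2)


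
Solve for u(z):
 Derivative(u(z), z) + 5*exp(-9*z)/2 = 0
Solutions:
 u(z) = C1 + 5*exp(-9*z)/18


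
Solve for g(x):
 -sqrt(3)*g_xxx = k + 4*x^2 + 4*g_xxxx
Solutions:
 g(x) = C1 + C2*x + C3*x^2 + C4*exp(-sqrt(3)*x/4) - sqrt(3)*x^5/45 + 4*x^4/9 + sqrt(3)*x^3*(-3*k - 128)/54


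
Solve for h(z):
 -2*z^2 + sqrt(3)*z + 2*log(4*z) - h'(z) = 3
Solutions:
 h(z) = C1 - 2*z^3/3 + sqrt(3)*z^2/2 + 2*z*log(z) - 5*z + z*log(16)


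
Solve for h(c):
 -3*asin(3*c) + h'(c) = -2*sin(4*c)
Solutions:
 h(c) = C1 + 3*c*asin(3*c) + sqrt(1 - 9*c^2) + cos(4*c)/2


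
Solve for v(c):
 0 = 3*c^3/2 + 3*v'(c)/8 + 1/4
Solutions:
 v(c) = C1 - c^4 - 2*c/3


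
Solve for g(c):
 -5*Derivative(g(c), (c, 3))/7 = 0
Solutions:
 g(c) = C1 + C2*c + C3*c^2


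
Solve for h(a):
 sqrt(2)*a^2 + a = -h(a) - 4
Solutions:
 h(a) = -sqrt(2)*a^2 - a - 4


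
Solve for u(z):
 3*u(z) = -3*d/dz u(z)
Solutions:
 u(z) = C1*exp(-z)


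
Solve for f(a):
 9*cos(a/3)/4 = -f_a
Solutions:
 f(a) = C1 - 27*sin(a/3)/4


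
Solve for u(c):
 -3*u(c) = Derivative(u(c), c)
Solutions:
 u(c) = C1*exp(-3*c)


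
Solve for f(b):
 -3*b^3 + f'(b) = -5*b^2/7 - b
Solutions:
 f(b) = C1 + 3*b^4/4 - 5*b^3/21 - b^2/2


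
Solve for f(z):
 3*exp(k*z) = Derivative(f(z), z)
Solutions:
 f(z) = C1 + 3*exp(k*z)/k


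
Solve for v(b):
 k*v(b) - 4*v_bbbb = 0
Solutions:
 v(b) = C1*exp(-sqrt(2)*b*k^(1/4)/2) + C2*exp(sqrt(2)*b*k^(1/4)/2) + C3*exp(-sqrt(2)*I*b*k^(1/4)/2) + C4*exp(sqrt(2)*I*b*k^(1/4)/2)


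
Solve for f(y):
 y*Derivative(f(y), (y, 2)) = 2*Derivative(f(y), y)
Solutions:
 f(y) = C1 + C2*y^3


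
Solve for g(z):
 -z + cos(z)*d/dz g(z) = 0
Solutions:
 g(z) = C1 + Integral(z/cos(z), z)


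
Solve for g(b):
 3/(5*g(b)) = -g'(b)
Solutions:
 g(b) = -sqrt(C1 - 30*b)/5
 g(b) = sqrt(C1 - 30*b)/5


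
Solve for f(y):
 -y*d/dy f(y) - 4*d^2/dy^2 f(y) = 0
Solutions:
 f(y) = C1 + C2*erf(sqrt(2)*y/4)


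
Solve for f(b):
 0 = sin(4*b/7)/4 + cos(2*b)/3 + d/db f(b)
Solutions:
 f(b) = C1 - sin(2*b)/6 + 7*cos(4*b/7)/16


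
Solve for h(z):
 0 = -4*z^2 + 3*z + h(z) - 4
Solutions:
 h(z) = 4*z^2 - 3*z + 4


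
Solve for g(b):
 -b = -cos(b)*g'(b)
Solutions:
 g(b) = C1 + Integral(b/cos(b), b)


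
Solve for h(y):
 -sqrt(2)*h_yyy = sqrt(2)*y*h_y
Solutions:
 h(y) = C1 + Integral(C2*airyai(-y) + C3*airybi(-y), y)


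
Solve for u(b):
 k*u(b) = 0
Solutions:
 u(b) = 0


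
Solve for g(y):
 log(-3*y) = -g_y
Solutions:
 g(y) = C1 - y*log(-y) + y*(1 - log(3))


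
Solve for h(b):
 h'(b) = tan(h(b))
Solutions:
 h(b) = pi - asin(C1*exp(b))
 h(b) = asin(C1*exp(b))


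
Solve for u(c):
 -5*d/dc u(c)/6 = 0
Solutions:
 u(c) = C1


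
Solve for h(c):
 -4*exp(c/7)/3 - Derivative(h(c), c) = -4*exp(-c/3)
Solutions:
 h(c) = C1 - 28*exp(c/7)/3 - 12*exp(-c/3)


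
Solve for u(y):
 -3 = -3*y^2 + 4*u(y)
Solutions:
 u(y) = 3*y^2/4 - 3/4


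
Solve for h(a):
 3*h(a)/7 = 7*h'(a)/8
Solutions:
 h(a) = C1*exp(24*a/49)


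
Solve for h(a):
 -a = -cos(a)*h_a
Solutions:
 h(a) = C1 + Integral(a/cos(a), a)


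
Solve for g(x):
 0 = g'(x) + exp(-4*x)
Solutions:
 g(x) = C1 + exp(-4*x)/4


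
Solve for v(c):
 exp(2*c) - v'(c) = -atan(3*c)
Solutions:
 v(c) = C1 + c*atan(3*c) + exp(2*c)/2 - log(9*c^2 + 1)/6


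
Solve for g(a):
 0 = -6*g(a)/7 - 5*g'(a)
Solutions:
 g(a) = C1*exp(-6*a/35)


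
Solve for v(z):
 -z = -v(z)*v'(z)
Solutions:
 v(z) = -sqrt(C1 + z^2)
 v(z) = sqrt(C1 + z^2)


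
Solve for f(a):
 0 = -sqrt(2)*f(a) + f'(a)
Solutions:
 f(a) = C1*exp(sqrt(2)*a)


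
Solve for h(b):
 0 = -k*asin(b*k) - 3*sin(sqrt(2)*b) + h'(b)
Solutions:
 h(b) = C1 + k*Piecewise((b*asin(b*k) + sqrt(-b^2*k^2 + 1)/k, Ne(k, 0)), (0, True)) - 3*sqrt(2)*cos(sqrt(2)*b)/2


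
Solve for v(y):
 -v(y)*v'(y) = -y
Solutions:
 v(y) = -sqrt(C1 + y^2)
 v(y) = sqrt(C1 + y^2)


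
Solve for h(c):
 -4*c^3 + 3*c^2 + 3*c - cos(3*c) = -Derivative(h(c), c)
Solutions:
 h(c) = C1 + c^4 - c^3 - 3*c^2/2 + sin(3*c)/3


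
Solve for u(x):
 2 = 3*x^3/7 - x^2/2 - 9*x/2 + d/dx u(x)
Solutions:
 u(x) = C1 - 3*x^4/28 + x^3/6 + 9*x^2/4 + 2*x


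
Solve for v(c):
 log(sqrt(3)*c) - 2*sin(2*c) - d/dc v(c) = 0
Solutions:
 v(c) = C1 + c*log(c) - c + c*log(3)/2 + cos(2*c)


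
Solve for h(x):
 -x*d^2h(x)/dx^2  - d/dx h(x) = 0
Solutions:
 h(x) = C1 + C2*log(x)


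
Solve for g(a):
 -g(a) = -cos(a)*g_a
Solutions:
 g(a) = C1*sqrt(sin(a) + 1)/sqrt(sin(a) - 1)


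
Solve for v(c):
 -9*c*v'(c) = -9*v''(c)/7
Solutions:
 v(c) = C1 + C2*erfi(sqrt(14)*c/2)


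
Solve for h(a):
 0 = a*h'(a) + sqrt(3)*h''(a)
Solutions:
 h(a) = C1 + C2*erf(sqrt(2)*3^(3/4)*a/6)


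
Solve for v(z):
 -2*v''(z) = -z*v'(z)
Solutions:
 v(z) = C1 + C2*erfi(z/2)


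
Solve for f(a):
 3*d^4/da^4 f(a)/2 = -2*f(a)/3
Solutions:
 f(a) = (C1*sin(sqrt(3)*a/3) + C2*cos(sqrt(3)*a/3))*exp(-sqrt(3)*a/3) + (C3*sin(sqrt(3)*a/3) + C4*cos(sqrt(3)*a/3))*exp(sqrt(3)*a/3)


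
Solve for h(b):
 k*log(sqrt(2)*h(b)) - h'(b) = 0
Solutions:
 Integral(1/(2*log(_y) + log(2)), (_y, h(b))) = C1 + b*k/2


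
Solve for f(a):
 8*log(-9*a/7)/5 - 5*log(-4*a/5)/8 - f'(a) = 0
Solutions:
 f(a) = C1 + 39*a*log(-a)/40 + a*(-64*log(7) - 39 - 50*log(2) + 25*log(5) + 128*log(3))/40


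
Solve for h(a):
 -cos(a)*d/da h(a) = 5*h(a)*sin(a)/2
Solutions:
 h(a) = C1*cos(a)^(5/2)


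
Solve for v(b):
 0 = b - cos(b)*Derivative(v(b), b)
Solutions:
 v(b) = C1 + Integral(b/cos(b), b)


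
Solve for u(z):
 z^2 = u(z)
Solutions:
 u(z) = z^2


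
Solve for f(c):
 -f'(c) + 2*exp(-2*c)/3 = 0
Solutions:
 f(c) = C1 - exp(-2*c)/3


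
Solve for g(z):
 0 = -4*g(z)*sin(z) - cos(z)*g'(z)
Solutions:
 g(z) = C1*cos(z)^4


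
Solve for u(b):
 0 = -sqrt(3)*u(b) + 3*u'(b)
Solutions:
 u(b) = C1*exp(sqrt(3)*b/3)


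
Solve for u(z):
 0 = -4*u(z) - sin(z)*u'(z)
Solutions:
 u(z) = C1*(cos(z)^2 + 2*cos(z) + 1)/(cos(z)^2 - 2*cos(z) + 1)


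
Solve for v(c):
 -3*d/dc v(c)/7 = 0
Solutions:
 v(c) = C1


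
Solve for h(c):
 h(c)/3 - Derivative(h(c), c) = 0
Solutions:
 h(c) = C1*exp(c/3)


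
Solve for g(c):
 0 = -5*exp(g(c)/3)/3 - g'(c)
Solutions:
 g(c) = 3*log(1/(C1 + 5*c)) + 6*log(3)


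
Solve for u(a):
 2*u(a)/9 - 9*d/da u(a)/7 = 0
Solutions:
 u(a) = C1*exp(14*a/81)


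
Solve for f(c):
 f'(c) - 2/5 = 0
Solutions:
 f(c) = C1 + 2*c/5


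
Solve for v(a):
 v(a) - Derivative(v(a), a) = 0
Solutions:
 v(a) = C1*exp(a)


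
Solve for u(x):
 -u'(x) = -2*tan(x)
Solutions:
 u(x) = C1 - 2*log(cos(x))


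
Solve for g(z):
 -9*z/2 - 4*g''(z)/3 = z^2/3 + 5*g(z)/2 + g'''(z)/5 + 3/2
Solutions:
 g(z) = C1*exp(z*(-80 + 160*2^(2/3)*5^(1/3)/(27*sqrt(3289) + 2009)^(1/3) + 2^(1/3)*5^(2/3)*(27*sqrt(3289) + 2009)^(1/3))/36)*sin(10^(1/3)*sqrt(3)*z*(-5^(1/3)*(27*sqrt(3289) + 2009)^(1/3) + 160*2^(1/3)/(27*sqrt(3289) + 2009)^(1/3))/36) + C2*exp(z*(-80 + 160*2^(2/3)*5^(1/3)/(27*sqrt(3289) + 2009)^(1/3) + 2^(1/3)*5^(2/3)*(27*sqrt(3289) + 2009)^(1/3))/36)*cos(10^(1/3)*sqrt(3)*z*(-5^(1/3)*(27*sqrt(3289) + 2009)^(1/3) + 160*2^(1/3)/(27*sqrt(3289) + 2009)^(1/3))/36) + C3*exp(-z*(160*2^(2/3)*5^(1/3)/(27*sqrt(3289) + 2009)^(1/3) + 40 + 2^(1/3)*5^(2/3)*(27*sqrt(3289) + 2009)^(1/3))/18) - 2*z^2/15 - 9*z/5 - 103/225


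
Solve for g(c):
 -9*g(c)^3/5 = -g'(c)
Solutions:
 g(c) = -sqrt(10)*sqrt(-1/(C1 + 9*c))/2
 g(c) = sqrt(10)*sqrt(-1/(C1 + 9*c))/2


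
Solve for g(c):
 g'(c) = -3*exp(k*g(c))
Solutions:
 g(c) = Piecewise((log(1/(C1*k + 3*c*k))/k, Ne(k, 0)), (nan, True))
 g(c) = Piecewise((C1 - 3*c, Eq(k, 0)), (nan, True))


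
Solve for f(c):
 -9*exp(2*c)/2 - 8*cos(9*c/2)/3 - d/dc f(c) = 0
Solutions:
 f(c) = C1 - 9*exp(2*c)/4 - 16*sin(9*c/2)/27


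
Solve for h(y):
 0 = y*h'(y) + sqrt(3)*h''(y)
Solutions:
 h(y) = C1 + C2*erf(sqrt(2)*3^(3/4)*y/6)


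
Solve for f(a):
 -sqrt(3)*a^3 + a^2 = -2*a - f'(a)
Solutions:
 f(a) = C1 + sqrt(3)*a^4/4 - a^3/3 - a^2


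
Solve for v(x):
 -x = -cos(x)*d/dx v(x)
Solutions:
 v(x) = C1 + Integral(x/cos(x), x)


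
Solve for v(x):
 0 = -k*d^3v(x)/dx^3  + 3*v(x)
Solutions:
 v(x) = C1*exp(3^(1/3)*x*(1/k)^(1/3)) + C2*exp(x*(-3^(1/3) + 3^(5/6)*I)*(1/k)^(1/3)/2) + C3*exp(-x*(3^(1/3) + 3^(5/6)*I)*(1/k)^(1/3)/2)


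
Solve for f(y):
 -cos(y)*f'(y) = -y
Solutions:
 f(y) = C1 + Integral(y/cos(y), y)


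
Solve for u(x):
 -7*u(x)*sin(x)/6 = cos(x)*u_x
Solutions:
 u(x) = C1*cos(x)^(7/6)


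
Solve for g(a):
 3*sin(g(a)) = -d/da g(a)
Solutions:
 g(a) = -acos((-C1 - exp(6*a))/(C1 - exp(6*a))) + 2*pi
 g(a) = acos((-C1 - exp(6*a))/(C1 - exp(6*a)))


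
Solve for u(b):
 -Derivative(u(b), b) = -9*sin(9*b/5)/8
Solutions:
 u(b) = C1 - 5*cos(9*b/5)/8


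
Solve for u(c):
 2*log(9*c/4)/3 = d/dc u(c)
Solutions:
 u(c) = C1 + 2*c*log(c)/3 - 4*c*log(2)/3 - 2*c/3 + 4*c*log(3)/3


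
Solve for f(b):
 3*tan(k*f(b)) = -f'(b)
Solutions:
 f(b) = Piecewise((-asin(exp(C1*k - 3*b*k))/k + pi/k, Ne(k, 0)), (nan, True))
 f(b) = Piecewise((asin(exp(C1*k - 3*b*k))/k, Ne(k, 0)), (nan, True))


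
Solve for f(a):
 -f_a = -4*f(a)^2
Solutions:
 f(a) = -1/(C1 + 4*a)


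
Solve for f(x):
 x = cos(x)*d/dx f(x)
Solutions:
 f(x) = C1 + Integral(x/cos(x), x)


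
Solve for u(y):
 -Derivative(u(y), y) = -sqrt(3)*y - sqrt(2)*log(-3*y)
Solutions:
 u(y) = C1 + sqrt(3)*y^2/2 + sqrt(2)*y*log(-y) + sqrt(2)*y*(-1 + log(3))


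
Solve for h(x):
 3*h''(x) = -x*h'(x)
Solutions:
 h(x) = C1 + C2*erf(sqrt(6)*x/6)


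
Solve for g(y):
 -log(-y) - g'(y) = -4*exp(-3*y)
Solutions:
 g(y) = C1 - y*log(-y) + y - 4*exp(-3*y)/3


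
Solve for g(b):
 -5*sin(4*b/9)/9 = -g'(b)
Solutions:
 g(b) = C1 - 5*cos(4*b/9)/4


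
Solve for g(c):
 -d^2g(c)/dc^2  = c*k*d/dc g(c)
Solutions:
 g(c) = Piecewise((-sqrt(2)*sqrt(pi)*C1*erf(sqrt(2)*c*sqrt(k)/2)/(2*sqrt(k)) - C2, (k > 0) | (k < 0)), (-C1*c - C2, True))


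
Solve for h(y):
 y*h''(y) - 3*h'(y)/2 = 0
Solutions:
 h(y) = C1 + C2*y^(5/2)


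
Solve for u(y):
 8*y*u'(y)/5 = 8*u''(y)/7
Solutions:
 u(y) = C1 + C2*erfi(sqrt(70)*y/10)


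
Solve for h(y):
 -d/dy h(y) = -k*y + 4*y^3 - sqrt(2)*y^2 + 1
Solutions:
 h(y) = C1 + k*y^2/2 - y^4 + sqrt(2)*y^3/3 - y


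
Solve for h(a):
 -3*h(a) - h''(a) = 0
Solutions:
 h(a) = C1*sin(sqrt(3)*a) + C2*cos(sqrt(3)*a)


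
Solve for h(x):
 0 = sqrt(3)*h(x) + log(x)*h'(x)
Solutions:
 h(x) = C1*exp(-sqrt(3)*li(x))


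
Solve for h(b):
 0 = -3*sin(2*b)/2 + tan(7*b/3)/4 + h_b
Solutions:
 h(b) = C1 + 3*log(cos(7*b/3))/28 - 3*cos(2*b)/4


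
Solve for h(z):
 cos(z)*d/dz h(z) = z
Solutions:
 h(z) = C1 + Integral(z/cos(z), z)


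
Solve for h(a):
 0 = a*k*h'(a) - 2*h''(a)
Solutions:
 h(a) = Piecewise((-sqrt(pi)*C1*erf(a*sqrt(-k)/2)/sqrt(-k) - C2, (k > 0) | (k < 0)), (-C1*a - C2, True))


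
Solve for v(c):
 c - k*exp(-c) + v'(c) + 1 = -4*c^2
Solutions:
 v(c) = C1 - 4*c^3/3 - c^2/2 - c - k*exp(-c)


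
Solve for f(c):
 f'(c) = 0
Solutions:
 f(c) = C1


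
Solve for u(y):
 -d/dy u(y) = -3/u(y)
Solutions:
 u(y) = -sqrt(C1 + 6*y)
 u(y) = sqrt(C1 + 6*y)


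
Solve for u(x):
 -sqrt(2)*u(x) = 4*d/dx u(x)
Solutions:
 u(x) = C1*exp(-sqrt(2)*x/4)


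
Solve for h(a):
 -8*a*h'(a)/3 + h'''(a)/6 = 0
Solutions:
 h(a) = C1 + Integral(C2*airyai(2*2^(1/3)*a) + C3*airybi(2*2^(1/3)*a), a)


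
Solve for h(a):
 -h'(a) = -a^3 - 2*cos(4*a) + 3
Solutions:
 h(a) = C1 + a^4/4 - 3*a + sin(4*a)/2


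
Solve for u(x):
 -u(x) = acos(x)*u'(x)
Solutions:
 u(x) = C1*exp(-Integral(1/acos(x), x))


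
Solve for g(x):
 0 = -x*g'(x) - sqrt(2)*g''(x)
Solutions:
 g(x) = C1 + C2*erf(2^(1/4)*x/2)


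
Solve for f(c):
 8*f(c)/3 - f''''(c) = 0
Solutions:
 f(c) = C1*exp(-6^(3/4)*c/3) + C2*exp(6^(3/4)*c/3) + C3*sin(6^(3/4)*c/3) + C4*cos(6^(3/4)*c/3)


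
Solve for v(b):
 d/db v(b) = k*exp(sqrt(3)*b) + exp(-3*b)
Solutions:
 v(b) = C1 + sqrt(3)*k*exp(sqrt(3)*b)/3 - exp(-3*b)/3


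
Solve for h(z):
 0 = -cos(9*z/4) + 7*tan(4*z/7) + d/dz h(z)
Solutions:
 h(z) = C1 + 49*log(cos(4*z/7))/4 + 4*sin(9*z/4)/9


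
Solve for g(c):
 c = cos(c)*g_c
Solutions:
 g(c) = C1 + Integral(c/cos(c), c)


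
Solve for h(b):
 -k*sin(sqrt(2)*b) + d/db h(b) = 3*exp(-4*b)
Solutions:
 h(b) = C1 - sqrt(2)*k*cos(sqrt(2)*b)/2 - 3*exp(-4*b)/4


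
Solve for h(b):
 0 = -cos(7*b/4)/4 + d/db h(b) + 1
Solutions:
 h(b) = C1 - b + sin(7*b/4)/7


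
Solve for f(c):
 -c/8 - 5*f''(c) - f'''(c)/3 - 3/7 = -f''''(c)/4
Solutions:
 f(c) = C1 + C2*c + C3*exp(2*c*(1 - sqrt(46))/3) + C4*exp(2*c*(1 + sqrt(46))/3) - c^3/240 - 353*c^2/8400


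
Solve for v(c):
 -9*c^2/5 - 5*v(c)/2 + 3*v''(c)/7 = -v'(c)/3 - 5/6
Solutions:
 v(c) = C1*exp(c*(-7 + sqrt(1939))/18) + C2*exp(-c*(7 + sqrt(1939))/18) - 18*c^2/25 - 24*c/125 + 799/13125


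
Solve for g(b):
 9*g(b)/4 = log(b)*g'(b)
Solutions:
 g(b) = C1*exp(9*li(b)/4)


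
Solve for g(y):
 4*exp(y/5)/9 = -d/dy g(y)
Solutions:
 g(y) = C1 - 20*exp(y/5)/9


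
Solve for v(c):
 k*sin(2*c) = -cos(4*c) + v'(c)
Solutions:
 v(c) = C1 - k*cos(2*c)/2 + sin(4*c)/4


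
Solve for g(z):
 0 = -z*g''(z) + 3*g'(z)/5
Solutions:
 g(z) = C1 + C2*z^(8/5)


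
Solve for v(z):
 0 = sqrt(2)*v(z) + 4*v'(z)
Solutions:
 v(z) = C1*exp(-sqrt(2)*z/4)


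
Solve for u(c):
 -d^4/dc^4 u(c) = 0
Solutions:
 u(c) = C1 + C2*c + C3*c^2 + C4*c^3


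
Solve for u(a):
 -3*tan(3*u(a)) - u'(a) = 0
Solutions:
 u(a) = -asin(C1*exp(-9*a))/3 + pi/3
 u(a) = asin(C1*exp(-9*a))/3


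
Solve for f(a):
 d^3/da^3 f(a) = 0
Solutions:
 f(a) = C1 + C2*a + C3*a^2


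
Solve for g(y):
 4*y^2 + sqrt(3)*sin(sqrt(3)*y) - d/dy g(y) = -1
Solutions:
 g(y) = C1 + 4*y^3/3 + y - cos(sqrt(3)*y)


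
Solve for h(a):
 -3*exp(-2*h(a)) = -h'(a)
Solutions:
 h(a) = log(-sqrt(C1 + 6*a))
 h(a) = log(C1 + 6*a)/2


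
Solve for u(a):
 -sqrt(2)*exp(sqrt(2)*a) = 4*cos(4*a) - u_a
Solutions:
 u(a) = C1 + exp(sqrt(2)*a) + sin(4*a)


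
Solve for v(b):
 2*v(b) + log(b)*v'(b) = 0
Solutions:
 v(b) = C1*exp(-2*li(b))


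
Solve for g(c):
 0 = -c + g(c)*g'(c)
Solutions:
 g(c) = -sqrt(C1 + c^2)
 g(c) = sqrt(C1 + c^2)


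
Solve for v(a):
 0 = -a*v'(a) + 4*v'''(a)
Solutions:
 v(a) = C1 + Integral(C2*airyai(2^(1/3)*a/2) + C3*airybi(2^(1/3)*a/2), a)


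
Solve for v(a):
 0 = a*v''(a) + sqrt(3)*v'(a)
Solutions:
 v(a) = C1 + C2*a^(1 - sqrt(3))


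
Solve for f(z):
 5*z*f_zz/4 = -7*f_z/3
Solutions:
 f(z) = C1 + C2/z^(13/15)


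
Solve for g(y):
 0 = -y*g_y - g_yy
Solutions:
 g(y) = C1 + C2*erf(sqrt(2)*y/2)


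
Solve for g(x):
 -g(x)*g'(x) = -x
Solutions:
 g(x) = -sqrt(C1 + x^2)
 g(x) = sqrt(C1 + x^2)


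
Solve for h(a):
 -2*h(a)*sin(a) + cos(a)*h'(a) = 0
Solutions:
 h(a) = C1/cos(a)^2


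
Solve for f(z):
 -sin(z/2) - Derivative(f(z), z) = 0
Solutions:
 f(z) = C1 + 2*cos(z/2)


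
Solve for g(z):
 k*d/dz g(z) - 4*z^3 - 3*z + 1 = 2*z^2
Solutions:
 g(z) = C1 + z^4/k + 2*z^3/(3*k) + 3*z^2/(2*k) - z/k


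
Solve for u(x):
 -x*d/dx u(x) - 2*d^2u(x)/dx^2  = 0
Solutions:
 u(x) = C1 + C2*erf(x/2)


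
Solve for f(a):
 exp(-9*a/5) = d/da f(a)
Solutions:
 f(a) = C1 - 5*exp(-9*a/5)/9


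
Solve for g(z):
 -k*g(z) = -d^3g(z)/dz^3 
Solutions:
 g(z) = C1*exp(k^(1/3)*z) + C2*exp(k^(1/3)*z*(-1 + sqrt(3)*I)/2) + C3*exp(-k^(1/3)*z*(1 + sqrt(3)*I)/2)


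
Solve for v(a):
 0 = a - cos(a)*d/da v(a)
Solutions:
 v(a) = C1 + Integral(a/cos(a), a)


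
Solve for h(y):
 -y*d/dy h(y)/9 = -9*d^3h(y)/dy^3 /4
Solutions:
 h(y) = C1 + Integral(C2*airyai(6^(2/3)*y/9) + C3*airybi(6^(2/3)*y/9), y)


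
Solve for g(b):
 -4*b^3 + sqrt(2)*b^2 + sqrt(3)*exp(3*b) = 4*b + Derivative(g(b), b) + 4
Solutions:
 g(b) = C1 - b^4 + sqrt(2)*b^3/3 - 2*b^2 - 4*b + sqrt(3)*exp(3*b)/3


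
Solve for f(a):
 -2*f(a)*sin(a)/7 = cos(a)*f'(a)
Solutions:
 f(a) = C1*cos(a)^(2/7)


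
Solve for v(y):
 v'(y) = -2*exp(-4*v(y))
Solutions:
 v(y) = log(-I*(C1 - 8*y)^(1/4))
 v(y) = log(I*(C1 - 8*y)^(1/4))
 v(y) = log(-(C1 - 8*y)^(1/4))
 v(y) = log(C1 - 8*y)/4


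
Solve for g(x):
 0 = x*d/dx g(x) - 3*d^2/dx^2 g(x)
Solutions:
 g(x) = C1 + C2*erfi(sqrt(6)*x/6)


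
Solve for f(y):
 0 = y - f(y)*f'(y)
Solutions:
 f(y) = -sqrt(C1 + y^2)
 f(y) = sqrt(C1 + y^2)


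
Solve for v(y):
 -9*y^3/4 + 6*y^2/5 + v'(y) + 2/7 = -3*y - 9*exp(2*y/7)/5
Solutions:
 v(y) = C1 + 9*y^4/16 - 2*y^3/5 - 3*y^2/2 - 2*y/7 - 63*exp(2*y/7)/10


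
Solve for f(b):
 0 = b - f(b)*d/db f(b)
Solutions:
 f(b) = -sqrt(C1 + b^2)
 f(b) = sqrt(C1 + b^2)


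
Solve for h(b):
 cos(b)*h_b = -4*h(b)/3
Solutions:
 h(b) = C1*(sin(b) - 1)^(2/3)/(sin(b) + 1)^(2/3)


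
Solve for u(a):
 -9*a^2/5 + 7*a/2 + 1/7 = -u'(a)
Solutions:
 u(a) = C1 + 3*a^3/5 - 7*a^2/4 - a/7


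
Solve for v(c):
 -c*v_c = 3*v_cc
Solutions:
 v(c) = C1 + C2*erf(sqrt(6)*c/6)


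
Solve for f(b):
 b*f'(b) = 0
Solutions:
 f(b) = C1


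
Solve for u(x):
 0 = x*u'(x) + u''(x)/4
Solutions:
 u(x) = C1 + C2*erf(sqrt(2)*x)


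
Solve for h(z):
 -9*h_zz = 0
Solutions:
 h(z) = C1 + C2*z


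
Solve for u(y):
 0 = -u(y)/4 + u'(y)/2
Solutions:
 u(y) = C1*exp(y/2)


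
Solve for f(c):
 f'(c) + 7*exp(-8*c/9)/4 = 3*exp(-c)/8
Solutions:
 f(c) = C1 - 3*exp(-c)/8 + 63*exp(-8*c/9)/32


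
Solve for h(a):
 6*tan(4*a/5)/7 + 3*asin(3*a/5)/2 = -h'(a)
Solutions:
 h(a) = C1 - 3*a*asin(3*a/5)/2 - sqrt(25 - 9*a^2)/2 + 15*log(cos(4*a/5))/14


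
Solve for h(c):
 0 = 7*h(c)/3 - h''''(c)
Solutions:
 h(c) = C1*exp(-3^(3/4)*7^(1/4)*c/3) + C2*exp(3^(3/4)*7^(1/4)*c/3) + C3*sin(3^(3/4)*7^(1/4)*c/3) + C4*cos(3^(3/4)*7^(1/4)*c/3)


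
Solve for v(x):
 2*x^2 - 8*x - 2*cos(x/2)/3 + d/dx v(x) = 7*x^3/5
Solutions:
 v(x) = C1 + 7*x^4/20 - 2*x^3/3 + 4*x^2 + 4*sin(x/2)/3


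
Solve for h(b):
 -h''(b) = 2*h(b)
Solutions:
 h(b) = C1*sin(sqrt(2)*b) + C2*cos(sqrt(2)*b)


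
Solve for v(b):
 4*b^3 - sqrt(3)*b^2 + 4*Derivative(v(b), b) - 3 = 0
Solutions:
 v(b) = C1 - b^4/4 + sqrt(3)*b^3/12 + 3*b/4


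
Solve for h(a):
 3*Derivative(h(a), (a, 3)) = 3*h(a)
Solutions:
 h(a) = C3*exp(a) + (C1*sin(sqrt(3)*a/2) + C2*cos(sqrt(3)*a/2))*exp(-a/2)


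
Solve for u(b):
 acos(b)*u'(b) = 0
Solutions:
 u(b) = C1


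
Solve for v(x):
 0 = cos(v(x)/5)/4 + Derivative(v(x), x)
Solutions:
 x/4 - 5*log(sin(v(x)/5) - 1)/2 + 5*log(sin(v(x)/5) + 1)/2 = C1


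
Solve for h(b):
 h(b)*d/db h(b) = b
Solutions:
 h(b) = -sqrt(C1 + b^2)
 h(b) = sqrt(C1 + b^2)


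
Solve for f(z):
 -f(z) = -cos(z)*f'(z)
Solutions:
 f(z) = C1*sqrt(sin(z) + 1)/sqrt(sin(z) - 1)


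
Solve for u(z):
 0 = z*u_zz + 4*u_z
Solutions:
 u(z) = C1 + C2/z^3


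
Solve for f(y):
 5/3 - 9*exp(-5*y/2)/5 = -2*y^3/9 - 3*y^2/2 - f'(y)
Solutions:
 f(y) = C1 - y^4/18 - y^3/2 - 5*y/3 - 18*exp(-5*y/2)/25


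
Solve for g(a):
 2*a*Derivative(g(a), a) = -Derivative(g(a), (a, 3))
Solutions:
 g(a) = C1 + Integral(C2*airyai(-2^(1/3)*a) + C3*airybi(-2^(1/3)*a), a)


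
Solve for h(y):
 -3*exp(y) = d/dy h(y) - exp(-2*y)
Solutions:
 h(y) = C1 - 3*exp(y) - exp(-2*y)/2


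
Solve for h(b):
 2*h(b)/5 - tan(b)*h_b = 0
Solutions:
 h(b) = C1*sin(b)^(2/5)


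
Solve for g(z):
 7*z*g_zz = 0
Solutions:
 g(z) = C1 + C2*z


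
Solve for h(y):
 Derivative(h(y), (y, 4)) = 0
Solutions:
 h(y) = C1 + C2*y + C3*y^2 + C4*y^3


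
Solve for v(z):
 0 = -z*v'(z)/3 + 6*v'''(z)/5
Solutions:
 v(z) = C1 + Integral(C2*airyai(60^(1/3)*z/6) + C3*airybi(60^(1/3)*z/6), z)


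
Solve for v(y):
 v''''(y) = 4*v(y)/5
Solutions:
 v(y) = C1*exp(-sqrt(2)*5^(3/4)*y/5) + C2*exp(sqrt(2)*5^(3/4)*y/5) + C3*sin(sqrt(2)*5^(3/4)*y/5) + C4*cos(sqrt(2)*5^(3/4)*y/5)


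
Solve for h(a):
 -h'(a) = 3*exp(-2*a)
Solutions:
 h(a) = C1 + 3*exp(-2*a)/2


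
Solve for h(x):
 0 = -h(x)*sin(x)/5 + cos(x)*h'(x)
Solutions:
 h(x) = C1/cos(x)^(1/5)


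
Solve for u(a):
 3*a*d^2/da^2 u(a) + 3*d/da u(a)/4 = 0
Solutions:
 u(a) = C1 + C2*a^(3/4)


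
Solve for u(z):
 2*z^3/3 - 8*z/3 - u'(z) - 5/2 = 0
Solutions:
 u(z) = C1 + z^4/6 - 4*z^2/3 - 5*z/2


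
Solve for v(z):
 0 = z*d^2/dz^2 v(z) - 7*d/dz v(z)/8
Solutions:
 v(z) = C1 + C2*z^(15/8)


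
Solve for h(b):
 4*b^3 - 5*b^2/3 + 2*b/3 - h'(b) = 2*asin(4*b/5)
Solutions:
 h(b) = C1 + b^4 - 5*b^3/9 + b^2/3 - 2*b*asin(4*b/5) - sqrt(25 - 16*b^2)/2


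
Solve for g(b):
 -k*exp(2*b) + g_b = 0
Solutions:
 g(b) = C1 + k*exp(2*b)/2


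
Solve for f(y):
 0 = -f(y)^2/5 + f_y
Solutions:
 f(y) = -5/(C1 + y)


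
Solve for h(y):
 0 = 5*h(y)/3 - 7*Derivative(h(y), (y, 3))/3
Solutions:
 h(y) = C3*exp(5^(1/3)*7^(2/3)*y/7) + (C1*sin(sqrt(3)*5^(1/3)*7^(2/3)*y/14) + C2*cos(sqrt(3)*5^(1/3)*7^(2/3)*y/14))*exp(-5^(1/3)*7^(2/3)*y/14)


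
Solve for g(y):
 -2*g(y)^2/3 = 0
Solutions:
 g(y) = 0


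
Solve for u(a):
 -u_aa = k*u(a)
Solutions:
 u(a) = C1*exp(-a*sqrt(-k)) + C2*exp(a*sqrt(-k))


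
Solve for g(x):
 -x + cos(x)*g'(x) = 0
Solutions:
 g(x) = C1 + Integral(x/cos(x), x)


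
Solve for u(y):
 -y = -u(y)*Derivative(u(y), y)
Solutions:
 u(y) = -sqrt(C1 + y^2)
 u(y) = sqrt(C1 + y^2)


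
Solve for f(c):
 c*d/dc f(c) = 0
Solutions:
 f(c) = C1


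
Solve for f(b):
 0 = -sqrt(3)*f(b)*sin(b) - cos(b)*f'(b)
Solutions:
 f(b) = C1*cos(b)^(sqrt(3))


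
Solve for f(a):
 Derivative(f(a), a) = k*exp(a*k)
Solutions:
 f(a) = C1 + exp(a*k)


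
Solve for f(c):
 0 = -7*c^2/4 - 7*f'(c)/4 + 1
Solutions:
 f(c) = C1 - c^3/3 + 4*c/7


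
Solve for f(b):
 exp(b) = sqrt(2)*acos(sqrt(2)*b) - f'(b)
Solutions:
 f(b) = C1 + sqrt(2)*(b*acos(sqrt(2)*b) - sqrt(2)*sqrt(1 - 2*b^2)/2) - exp(b)


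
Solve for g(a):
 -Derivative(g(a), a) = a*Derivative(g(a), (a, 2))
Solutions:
 g(a) = C1 + C2*log(a)


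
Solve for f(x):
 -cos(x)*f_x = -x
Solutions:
 f(x) = C1 + Integral(x/cos(x), x)


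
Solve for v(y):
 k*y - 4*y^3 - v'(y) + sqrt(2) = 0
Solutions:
 v(y) = C1 + k*y^2/2 - y^4 + sqrt(2)*y


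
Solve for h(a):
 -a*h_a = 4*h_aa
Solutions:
 h(a) = C1 + C2*erf(sqrt(2)*a/4)


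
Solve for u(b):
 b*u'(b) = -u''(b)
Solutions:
 u(b) = C1 + C2*erf(sqrt(2)*b/2)


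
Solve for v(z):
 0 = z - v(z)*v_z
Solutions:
 v(z) = -sqrt(C1 + z^2)
 v(z) = sqrt(C1 + z^2)


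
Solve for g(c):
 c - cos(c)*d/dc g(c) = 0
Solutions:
 g(c) = C1 + Integral(c/cos(c), c)


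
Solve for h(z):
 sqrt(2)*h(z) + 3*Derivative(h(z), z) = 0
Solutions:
 h(z) = C1*exp(-sqrt(2)*z/3)


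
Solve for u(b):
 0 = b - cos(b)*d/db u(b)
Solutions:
 u(b) = C1 + Integral(b/cos(b), b)


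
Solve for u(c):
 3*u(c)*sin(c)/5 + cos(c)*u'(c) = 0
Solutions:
 u(c) = C1*cos(c)^(3/5)


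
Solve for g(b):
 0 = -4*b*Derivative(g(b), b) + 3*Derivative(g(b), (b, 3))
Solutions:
 g(b) = C1 + Integral(C2*airyai(6^(2/3)*b/3) + C3*airybi(6^(2/3)*b/3), b)


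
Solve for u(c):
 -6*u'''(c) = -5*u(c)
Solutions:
 u(c) = C3*exp(5^(1/3)*6^(2/3)*c/6) + (C1*sin(2^(2/3)*3^(1/6)*5^(1/3)*c/4) + C2*cos(2^(2/3)*3^(1/6)*5^(1/3)*c/4))*exp(-5^(1/3)*6^(2/3)*c/12)


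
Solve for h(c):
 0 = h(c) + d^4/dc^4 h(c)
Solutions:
 h(c) = (C1*sin(sqrt(2)*c/2) + C2*cos(sqrt(2)*c/2))*exp(-sqrt(2)*c/2) + (C3*sin(sqrt(2)*c/2) + C4*cos(sqrt(2)*c/2))*exp(sqrt(2)*c/2)


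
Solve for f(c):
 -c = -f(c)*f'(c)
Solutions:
 f(c) = -sqrt(C1 + c^2)
 f(c) = sqrt(C1 + c^2)


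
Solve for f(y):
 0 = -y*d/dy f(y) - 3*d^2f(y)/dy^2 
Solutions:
 f(y) = C1 + C2*erf(sqrt(6)*y/6)


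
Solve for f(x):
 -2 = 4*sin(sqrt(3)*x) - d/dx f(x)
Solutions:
 f(x) = C1 + 2*x - 4*sqrt(3)*cos(sqrt(3)*x)/3


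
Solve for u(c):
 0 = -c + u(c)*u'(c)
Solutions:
 u(c) = -sqrt(C1 + c^2)
 u(c) = sqrt(C1 + c^2)


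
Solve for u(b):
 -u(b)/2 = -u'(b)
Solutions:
 u(b) = C1*exp(b/2)


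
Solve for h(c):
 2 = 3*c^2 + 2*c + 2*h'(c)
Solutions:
 h(c) = C1 - c^3/2 - c^2/2 + c


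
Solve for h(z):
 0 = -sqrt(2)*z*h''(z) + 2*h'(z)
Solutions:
 h(z) = C1 + C2*z^(1 + sqrt(2))


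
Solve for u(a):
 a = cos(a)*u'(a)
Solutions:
 u(a) = C1 + Integral(a/cos(a), a)


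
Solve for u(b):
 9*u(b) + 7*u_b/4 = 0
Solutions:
 u(b) = C1*exp(-36*b/7)


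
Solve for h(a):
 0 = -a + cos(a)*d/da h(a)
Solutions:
 h(a) = C1 + Integral(a/cos(a), a)


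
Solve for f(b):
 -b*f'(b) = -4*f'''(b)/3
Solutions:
 f(b) = C1 + Integral(C2*airyai(6^(1/3)*b/2) + C3*airybi(6^(1/3)*b/2), b)


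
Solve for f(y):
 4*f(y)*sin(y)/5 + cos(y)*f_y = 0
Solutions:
 f(y) = C1*cos(y)^(4/5)


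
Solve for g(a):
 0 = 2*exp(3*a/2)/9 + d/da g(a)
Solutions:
 g(a) = C1 - 4*exp(3*a/2)/27


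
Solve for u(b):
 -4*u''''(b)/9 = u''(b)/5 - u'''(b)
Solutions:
 u(b) = C1 + C2*b + C3*exp(3*b*(15 - sqrt(145))/40) + C4*exp(3*b*(sqrt(145) + 15)/40)


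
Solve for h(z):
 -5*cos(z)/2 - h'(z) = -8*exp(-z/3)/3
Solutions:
 h(z) = C1 - 5*sin(z)/2 - 8*exp(-z/3)


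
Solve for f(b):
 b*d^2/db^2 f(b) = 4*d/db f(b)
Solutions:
 f(b) = C1 + C2*b^5


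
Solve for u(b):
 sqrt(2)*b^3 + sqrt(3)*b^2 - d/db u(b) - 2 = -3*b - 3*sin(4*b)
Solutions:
 u(b) = C1 + sqrt(2)*b^4/4 + sqrt(3)*b^3/3 + 3*b^2/2 - 2*b - 3*cos(4*b)/4


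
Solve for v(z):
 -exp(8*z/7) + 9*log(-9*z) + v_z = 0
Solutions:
 v(z) = C1 - 9*z*log(-z) + 9*z*(1 - 2*log(3)) + 7*exp(8*z/7)/8


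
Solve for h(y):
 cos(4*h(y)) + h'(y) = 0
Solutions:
 h(y) = -asin((C1 + exp(8*y))/(C1 - exp(8*y)))/4 + pi/4
 h(y) = asin((C1 + exp(8*y))/(C1 - exp(8*y)))/4


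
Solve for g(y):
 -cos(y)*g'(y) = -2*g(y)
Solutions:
 g(y) = C1*(sin(y) + 1)/(sin(y) - 1)


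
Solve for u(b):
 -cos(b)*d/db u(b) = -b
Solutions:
 u(b) = C1 + Integral(b/cos(b), b)


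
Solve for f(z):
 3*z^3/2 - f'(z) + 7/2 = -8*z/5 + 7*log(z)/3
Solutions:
 f(z) = C1 + 3*z^4/8 + 4*z^2/5 - 7*z*log(z)/3 + 35*z/6


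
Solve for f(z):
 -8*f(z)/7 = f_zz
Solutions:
 f(z) = C1*sin(2*sqrt(14)*z/7) + C2*cos(2*sqrt(14)*z/7)


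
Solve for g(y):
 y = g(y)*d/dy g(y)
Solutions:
 g(y) = -sqrt(C1 + y^2)
 g(y) = sqrt(C1 + y^2)


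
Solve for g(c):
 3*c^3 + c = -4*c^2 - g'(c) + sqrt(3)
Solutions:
 g(c) = C1 - 3*c^4/4 - 4*c^3/3 - c^2/2 + sqrt(3)*c


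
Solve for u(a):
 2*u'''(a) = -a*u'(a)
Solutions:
 u(a) = C1 + Integral(C2*airyai(-2^(2/3)*a/2) + C3*airybi(-2^(2/3)*a/2), a)


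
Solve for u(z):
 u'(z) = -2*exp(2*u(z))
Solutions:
 u(z) = log(-sqrt(-1/(C1 - 2*z))) - log(2)/2
 u(z) = log(-1/(C1 - 2*z))/2 - log(2)/2


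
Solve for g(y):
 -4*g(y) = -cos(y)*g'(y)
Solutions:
 g(y) = C1*(sin(y)^2 + 2*sin(y) + 1)/(sin(y)^2 - 2*sin(y) + 1)


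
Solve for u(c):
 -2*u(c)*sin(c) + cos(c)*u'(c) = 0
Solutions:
 u(c) = C1/cos(c)^2


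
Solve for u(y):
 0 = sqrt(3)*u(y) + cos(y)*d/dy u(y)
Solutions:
 u(y) = C1*(sin(y) - 1)^(sqrt(3)/2)/(sin(y) + 1)^(sqrt(3)/2)


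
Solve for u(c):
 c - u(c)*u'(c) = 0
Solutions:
 u(c) = -sqrt(C1 + c^2)
 u(c) = sqrt(C1 + c^2)


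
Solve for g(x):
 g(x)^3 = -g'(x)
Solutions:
 g(x) = -sqrt(2)*sqrt(-1/(C1 - x))/2
 g(x) = sqrt(2)*sqrt(-1/(C1 - x))/2


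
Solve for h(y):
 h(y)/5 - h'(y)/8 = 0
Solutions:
 h(y) = C1*exp(8*y/5)


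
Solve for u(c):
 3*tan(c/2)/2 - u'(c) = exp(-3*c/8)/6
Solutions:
 u(c) = C1 + 3*log(tan(c/2)^2 + 1)/2 + 4*exp(-3*c/8)/9


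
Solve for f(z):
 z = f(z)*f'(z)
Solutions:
 f(z) = -sqrt(C1 + z^2)
 f(z) = sqrt(C1 + z^2)


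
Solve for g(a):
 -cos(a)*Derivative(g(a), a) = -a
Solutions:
 g(a) = C1 + Integral(a/cos(a), a)


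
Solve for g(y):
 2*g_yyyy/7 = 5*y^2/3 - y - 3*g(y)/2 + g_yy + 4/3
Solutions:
 g(y) = 10*y^2/9 - 2*y/3 + (C1*sin(sqrt(2)*21^(1/4)*y*sin(atan(sqrt(35)/7)/2)/2) + C2*cos(sqrt(2)*21^(1/4)*y*sin(atan(sqrt(35)/7)/2)/2))*exp(-sqrt(2)*21^(1/4)*y*cos(atan(sqrt(35)/7)/2)/2) + (C3*sin(sqrt(2)*21^(1/4)*y*sin(atan(sqrt(35)/7)/2)/2) + C4*cos(sqrt(2)*21^(1/4)*y*sin(atan(sqrt(35)/7)/2)/2))*exp(sqrt(2)*21^(1/4)*y*cos(atan(sqrt(35)/7)/2)/2) + 64/27


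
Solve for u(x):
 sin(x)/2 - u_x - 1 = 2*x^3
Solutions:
 u(x) = C1 - x^4/2 - x - cos(x)/2


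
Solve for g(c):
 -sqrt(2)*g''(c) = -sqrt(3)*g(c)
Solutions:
 g(c) = C1*exp(-2^(3/4)*3^(1/4)*c/2) + C2*exp(2^(3/4)*3^(1/4)*c/2)


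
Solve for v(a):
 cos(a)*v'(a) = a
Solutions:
 v(a) = C1 + Integral(a/cos(a), a)


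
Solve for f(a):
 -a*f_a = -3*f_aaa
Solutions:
 f(a) = C1 + Integral(C2*airyai(3^(2/3)*a/3) + C3*airybi(3^(2/3)*a/3), a)


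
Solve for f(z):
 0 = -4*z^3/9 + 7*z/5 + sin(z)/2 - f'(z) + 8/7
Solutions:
 f(z) = C1 - z^4/9 + 7*z^2/10 + 8*z/7 - cos(z)/2


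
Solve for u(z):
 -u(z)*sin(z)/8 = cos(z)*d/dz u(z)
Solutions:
 u(z) = C1*cos(z)^(1/8)


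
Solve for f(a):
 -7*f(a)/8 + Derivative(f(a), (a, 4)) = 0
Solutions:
 f(a) = C1*exp(-14^(1/4)*a/2) + C2*exp(14^(1/4)*a/2) + C3*sin(14^(1/4)*a/2) + C4*cos(14^(1/4)*a/2)


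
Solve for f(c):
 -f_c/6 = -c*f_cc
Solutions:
 f(c) = C1 + C2*c^(7/6)


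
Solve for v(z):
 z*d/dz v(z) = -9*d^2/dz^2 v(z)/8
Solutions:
 v(z) = C1 + C2*erf(2*z/3)


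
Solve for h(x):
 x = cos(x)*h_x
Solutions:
 h(x) = C1 + Integral(x/cos(x), x)


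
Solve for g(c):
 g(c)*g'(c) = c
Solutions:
 g(c) = -sqrt(C1 + c^2)
 g(c) = sqrt(C1 + c^2)


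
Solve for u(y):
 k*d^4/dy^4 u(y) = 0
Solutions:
 u(y) = C1 + C2*y + C3*y^2 + C4*y^3


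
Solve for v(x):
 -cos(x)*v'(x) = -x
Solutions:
 v(x) = C1 + Integral(x/cos(x), x)


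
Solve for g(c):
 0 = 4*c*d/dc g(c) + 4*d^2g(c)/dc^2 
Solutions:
 g(c) = C1 + C2*erf(sqrt(2)*c/2)


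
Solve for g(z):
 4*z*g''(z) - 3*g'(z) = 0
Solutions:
 g(z) = C1 + C2*z^(7/4)


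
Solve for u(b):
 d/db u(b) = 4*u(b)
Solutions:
 u(b) = C1*exp(4*b)


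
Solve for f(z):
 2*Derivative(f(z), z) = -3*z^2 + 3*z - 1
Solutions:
 f(z) = C1 - z^3/2 + 3*z^2/4 - z/2


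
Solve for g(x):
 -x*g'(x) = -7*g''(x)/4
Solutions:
 g(x) = C1 + C2*erfi(sqrt(14)*x/7)


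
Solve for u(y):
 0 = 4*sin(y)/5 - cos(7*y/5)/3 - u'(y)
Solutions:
 u(y) = C1 - 5*sin(7*y/5)/21 - 4*cos(y)/5


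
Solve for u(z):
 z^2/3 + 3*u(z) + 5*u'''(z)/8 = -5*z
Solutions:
 u(z) = C3*exp(-2*3^(1/3)*5^(2/3)*z/5) - z^2/9 - 5*z/3 + (C1*sin(3^(5/6)*5^(2/3)*z/5) + C2*cos(3^(5/6)*5^(2/3)*z/5))*exp(3^(1/3)*5^(2/3)*z/5)


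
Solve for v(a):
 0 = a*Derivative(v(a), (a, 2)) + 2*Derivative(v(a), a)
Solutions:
 v(a) = C1 + C2/a


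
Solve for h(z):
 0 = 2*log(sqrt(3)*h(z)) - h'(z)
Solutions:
 -Integral(1/(2*log(_y) + log(3)), (_y, h(z))) = C1 - z


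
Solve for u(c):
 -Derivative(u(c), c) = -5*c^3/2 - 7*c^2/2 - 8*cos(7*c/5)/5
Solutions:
 u(c) = C1 + 5*c^4/8 + 7*c^3/6 + 8*sin(7*c/5)/7


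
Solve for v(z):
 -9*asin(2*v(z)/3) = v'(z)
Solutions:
 Integral(1/asin(2*_y/3), (_y, v(z))) = C1 - 9*z


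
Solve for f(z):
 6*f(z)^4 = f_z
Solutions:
 f(z) = (-1/(C1 + 18*z))^(1/3)
 f(z) = (-1/(C1 + 6*z))^(1/3)*(-3^(2/3) - 3*3^(1/6)*I)/6
 f(z) = (-1/(C1 + 6*z))^(1/3)*(-3^(2/3) + 3*3^(1/6)*I)/6


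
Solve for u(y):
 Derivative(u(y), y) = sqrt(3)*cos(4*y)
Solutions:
 u(y) = C1 + sqrt(3)*sin(4*y)/4


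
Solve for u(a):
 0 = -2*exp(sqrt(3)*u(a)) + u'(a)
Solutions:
 u(a) = sqrt(3)*(2*log(-1/(C1 + 2*a)) - log(3))/6


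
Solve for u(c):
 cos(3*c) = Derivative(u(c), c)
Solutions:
 u(c) = C1 + sin(3*c)/3


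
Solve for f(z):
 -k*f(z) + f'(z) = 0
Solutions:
 f(z) = C1*exp(k*z)


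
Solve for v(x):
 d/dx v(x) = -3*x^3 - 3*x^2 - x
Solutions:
 v(x) = C1 - 3*x^4/4 - x^3 - x^2/2


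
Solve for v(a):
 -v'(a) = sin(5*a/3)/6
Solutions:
 v(a) = C1 + cos(5*a/3)/10


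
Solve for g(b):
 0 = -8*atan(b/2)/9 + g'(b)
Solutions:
 g(b) = C1 + 8*b*atan(b/2)/9 - 8*log(b^2 + 4)/9


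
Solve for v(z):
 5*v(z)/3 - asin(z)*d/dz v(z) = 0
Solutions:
 v(z) = C1*exp(5*Integral(1/asin(z), z)/3)


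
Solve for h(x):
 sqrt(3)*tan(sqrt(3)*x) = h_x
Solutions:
 h(x) = C1 - log(cos(sqrt(3)*x))


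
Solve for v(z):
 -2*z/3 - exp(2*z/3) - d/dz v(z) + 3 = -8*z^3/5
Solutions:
 v(z) = C1 + 2*z^4/5 - z^2/3 + 3*z - 3*exp(2*z/3)/2


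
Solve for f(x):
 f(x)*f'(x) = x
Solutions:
 f(x) = -sqrt(C1 + x^2)
 f(x) = sqrt(C1 + x^2)


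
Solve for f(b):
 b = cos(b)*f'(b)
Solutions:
 f(b) = C1 + Integral(b/cos(b), b)


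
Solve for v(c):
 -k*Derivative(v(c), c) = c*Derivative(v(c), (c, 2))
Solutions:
 v(c) = C1 + c^(1 - re(k))*(C2*sin(log(c)*Abs(im(k))) + C3*cos(log(c)*im(k)))


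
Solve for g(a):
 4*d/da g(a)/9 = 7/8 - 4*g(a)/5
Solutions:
 g(a) = C1*exp(-9*a/5) + 35/32


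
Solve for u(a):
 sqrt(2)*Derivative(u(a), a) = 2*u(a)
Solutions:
 u(a) = C1*exp(sqrt(2)*a)


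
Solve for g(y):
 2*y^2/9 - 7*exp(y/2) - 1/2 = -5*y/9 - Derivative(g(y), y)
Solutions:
 g(y) = C1 - 2*y^3/27 - 5*y^2/18 + y/2 + 14*exp(y/2)


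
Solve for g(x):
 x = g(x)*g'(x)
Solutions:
 g(x) = -sqrt(C1 + x^2)
 g(x) = sqrt(C1 + x^2)


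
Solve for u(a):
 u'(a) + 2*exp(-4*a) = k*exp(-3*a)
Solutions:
 u(a) = C1 - k*exp(-3*a)/3 + exp(-4*a)/2


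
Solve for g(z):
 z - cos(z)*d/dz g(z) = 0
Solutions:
 g(z) = C1 + Integral(z/cos(z), z)


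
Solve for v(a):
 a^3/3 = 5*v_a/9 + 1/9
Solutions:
 v(a) = C1 + 3*a^4/20 - a/5


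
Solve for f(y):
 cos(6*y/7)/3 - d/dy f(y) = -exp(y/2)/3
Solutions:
 f(y) = C1 + 2*exp(y/2)/3 + 7*sin(6*y/7)/18


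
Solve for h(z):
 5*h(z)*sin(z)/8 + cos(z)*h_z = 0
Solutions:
 h(z) = C1*cos(z)^(5/8)


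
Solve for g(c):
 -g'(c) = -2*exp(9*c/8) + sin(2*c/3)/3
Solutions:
 g(c) = C1 + 16*exp(9*c/8)/9 + cos(2*c/3)/2


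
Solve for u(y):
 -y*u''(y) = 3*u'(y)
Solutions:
 u(y) = C1 + C2/y^2


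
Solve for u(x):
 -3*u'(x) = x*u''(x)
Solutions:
 u(x) = C1 + C2/x^2


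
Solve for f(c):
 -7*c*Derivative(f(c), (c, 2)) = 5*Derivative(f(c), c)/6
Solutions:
 f(c) = C1 + C2*c^(37/42)


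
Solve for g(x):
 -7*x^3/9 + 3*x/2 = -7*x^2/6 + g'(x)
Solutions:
 g(x) = C1 - 7*x^4/36 + 7*x^3/18 + 3*x^2/4
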